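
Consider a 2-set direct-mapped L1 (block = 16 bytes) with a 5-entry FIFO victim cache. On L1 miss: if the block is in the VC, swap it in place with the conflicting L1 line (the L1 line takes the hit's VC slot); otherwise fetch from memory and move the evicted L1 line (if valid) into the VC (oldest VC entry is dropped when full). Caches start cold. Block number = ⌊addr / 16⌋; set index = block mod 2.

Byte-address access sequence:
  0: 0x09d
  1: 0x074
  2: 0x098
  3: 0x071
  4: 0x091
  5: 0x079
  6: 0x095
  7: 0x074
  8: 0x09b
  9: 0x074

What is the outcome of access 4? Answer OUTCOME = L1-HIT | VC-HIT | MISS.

#0 0x9d→b9/s1 MISS; vc=[]
#1 0x74→b7/s1 MISS; vc=[9]
#2 0x98→b9/s1 VC-HIT; vc=[7]
#3 0x71→b7/s1 VC-HIT; vc=[9]
#4 0x91→b9/s1 VC-HIT; vc=[7]
#5 0x79→b7/s1 VC-HIT; vc=[9]
#6 0x95→b9/s1 VC-HIT; vc=[7]
#7 0x74→b7/s1 VC-HIT; vc=[9]
#8 0x9b→b9/s1 VC-HIT; vc=[7]
#9 0x74→b7/s1 VC-HIT; vc=[9]

OUTCOME = VC-HIT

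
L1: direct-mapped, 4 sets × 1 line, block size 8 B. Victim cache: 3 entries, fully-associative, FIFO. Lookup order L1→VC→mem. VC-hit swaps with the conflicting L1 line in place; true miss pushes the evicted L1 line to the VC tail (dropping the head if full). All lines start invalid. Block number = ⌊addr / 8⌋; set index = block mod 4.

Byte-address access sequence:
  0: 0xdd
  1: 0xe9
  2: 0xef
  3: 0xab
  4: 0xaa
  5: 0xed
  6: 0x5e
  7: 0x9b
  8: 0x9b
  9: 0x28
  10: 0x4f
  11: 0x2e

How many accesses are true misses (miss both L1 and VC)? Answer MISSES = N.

MISSES = 7

#0 0xdd→b27/s3 MISS; vc=[]
#1 0xe9→b29/s1 MISS; vc=[]
#2 0xef→b29/s1 L1-HIT; vc=[]
#3 0xab→b21/s1 MISS; vc=[29]
#4 0xaa→b21/s1 L1-HIT; vc=[29]
#5 0xed→b29/s1 VC-HIT; vc=[21]
#6 0x5e→b11/s3 MISS; vc=[21,27]
#7 0x9b→b19/s3 MISS; vc=[21,27,11]
#8 0x9b→b19/s3 L1-HIT; vc=[21,27,11]
#9 0x28→b5/s1 MISS; vc=[27,11,29]
#10 0x4f→b9/s1 MISS; vc=[11,29,5]
#11 0x2e→b5/s1 VC-HIT; vc=[11,29,9]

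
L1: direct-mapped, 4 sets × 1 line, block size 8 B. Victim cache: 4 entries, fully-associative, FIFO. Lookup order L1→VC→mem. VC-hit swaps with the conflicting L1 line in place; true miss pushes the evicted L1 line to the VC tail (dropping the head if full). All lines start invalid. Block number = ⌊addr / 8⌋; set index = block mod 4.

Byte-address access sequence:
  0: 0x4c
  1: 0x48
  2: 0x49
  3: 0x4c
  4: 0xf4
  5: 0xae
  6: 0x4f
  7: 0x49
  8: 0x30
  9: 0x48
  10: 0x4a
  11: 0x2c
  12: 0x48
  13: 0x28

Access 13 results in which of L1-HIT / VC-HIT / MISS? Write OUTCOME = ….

OUTCOME = VC-HIT

#0 0x4c→b9/s1 MISS; vc=[]
#1 0x48→b9/s1 L1-HIT; vc=[]
#2 0x49→b9/s1 L1-HIT; vc=[]
#3 0x4c→b9/s1 L1-HIT; vc=[]
#4 0xf4→b30/s2 MISS; vc=[]
#5 0xae→b21/s1 MISS; vc=[9]
#6 0x4f→b9/s1 VC-HIT; vc=[21]
#7 0x49→b9/s1 L1-HIT; vc=[21]
#8 0x30→b6/s2 MISS; vc=[21,30]
#9 0x48→b9/s1 L1-HIT; vc=[21,30]
#10 0x4a→b9/s1 L1-HIT; vc=[21,30]
#11 0x2c→b5/s1 MISS; vc=[21,30,9]
#12 0x48→b9/s1 VC-HIT; vc=[21,30,5]
#13 0x28→b5/s1 VC-HIT; vc=[21,30,9]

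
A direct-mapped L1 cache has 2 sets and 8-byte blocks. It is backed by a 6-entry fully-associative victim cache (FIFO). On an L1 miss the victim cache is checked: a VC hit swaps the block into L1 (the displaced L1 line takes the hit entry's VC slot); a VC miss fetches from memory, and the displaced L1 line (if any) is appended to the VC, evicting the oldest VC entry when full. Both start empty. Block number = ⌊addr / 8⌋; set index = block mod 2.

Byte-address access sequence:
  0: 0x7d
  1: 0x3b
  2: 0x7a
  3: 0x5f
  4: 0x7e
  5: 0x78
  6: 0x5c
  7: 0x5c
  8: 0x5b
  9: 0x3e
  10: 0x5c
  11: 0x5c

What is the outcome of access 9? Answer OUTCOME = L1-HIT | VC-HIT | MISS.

#0 0x7d→b15/s1 MISS; vc=[]
#1 0x3b→b7/s1 MISS; vc=[15]
#2 0x7a→b15/s1 VC-HIT; vc=[7]
#3 0x5f→b11/s1 MISS; vc=[7,15]
#4 0x7e→b15/s1 VC-HIT; vc=[7,11]
#5 0x78→b15/s1 L1-HIT; vc=[7,11]
#6 0x5c→b11/s1 VC-HIT; vc=[7,15]
#7 0x5c→b11/s1 L1-HIT; vc=[7,15]
#8 0x5b→b11/s1 L1-HIT; vc=[7,15]
#9 0x3e→b7/s1 VC-HIT; vc=[11,15]
#10 0x5c→b11/s1 VC-HIT; vc=[7,15]
#11 0x5c→b11/s1 L1-HIT; vc=[7,15]

OUTCOME = VC-HIT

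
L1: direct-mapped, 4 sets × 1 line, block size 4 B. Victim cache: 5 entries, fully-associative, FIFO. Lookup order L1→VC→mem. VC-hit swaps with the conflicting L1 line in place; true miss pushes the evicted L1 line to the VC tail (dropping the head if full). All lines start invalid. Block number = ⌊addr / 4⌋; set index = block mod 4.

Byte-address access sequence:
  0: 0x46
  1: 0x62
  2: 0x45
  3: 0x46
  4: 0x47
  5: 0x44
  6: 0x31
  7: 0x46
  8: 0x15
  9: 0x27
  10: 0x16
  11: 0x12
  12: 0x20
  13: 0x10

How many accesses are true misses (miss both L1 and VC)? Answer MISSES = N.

  [0] addr=0x46 blk=17 s=1: MISS | VC []
  [1] addr=0x62 blk=24 s=0: MISS | VC []
  [2] addr=0x45 blk=17 s=1: L1-HIT | VC []
  [3] addr=0x46 blk=17 s=1: L1-HIT | VC []
  [4] addr=0x47 blk=17 s=1: L1-HIT | VC []
  [5] addr=0x44 blk=17 s=1: L1-HIT | VC []
  [6] addr=0x31 blk=12 s=0: MISS | VC [24]
  [7] addr=0x46 blk=17 s=1: L1-HIT | VC [24]
  [8] addr=0x15 blk=5 s=1: MISS | VC [24, 17]
  [9] addr=0x27 blk=9 s=1: MISS | VC [24, 17, 5]
  [10] addr=0x16 blk=5 s=1: VC-HIT | VC [24, 17, 9]
  [11] addr=0x12 blk=4 s=0: MISS | VC [24, 17, 9, 12]
  [12] addr=0x20 blk=8 s=0: MISS | VC [24, 17, 9, 12, 4]
  [13] addr=0x10 blk=4 s=0: VC-HIT | VC [24, 17, 9, 12, 8]

MISSES = 7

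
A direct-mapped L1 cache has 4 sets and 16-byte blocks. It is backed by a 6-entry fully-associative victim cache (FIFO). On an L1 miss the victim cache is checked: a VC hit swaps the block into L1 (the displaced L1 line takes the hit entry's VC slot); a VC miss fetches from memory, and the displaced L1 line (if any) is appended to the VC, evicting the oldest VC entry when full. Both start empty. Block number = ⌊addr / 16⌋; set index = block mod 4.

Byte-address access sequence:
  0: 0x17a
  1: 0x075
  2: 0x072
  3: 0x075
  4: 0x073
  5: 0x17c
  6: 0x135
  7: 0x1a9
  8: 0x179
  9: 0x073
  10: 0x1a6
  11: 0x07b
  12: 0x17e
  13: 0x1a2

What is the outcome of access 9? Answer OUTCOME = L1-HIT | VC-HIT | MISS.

OUTCOME = VC-HIT

0: 0x17a (blk 23, set 3) → MISS  vc=[]
1: 0x75 (blk 7, set 3) → MISS  vc=[23]
2: 0x72 (blk 7, set 3) → L1-HIT  vc=[23]
3: 0x75 (blk 7, set 3) → L1-HIT  vc=[23]
4: 0x73 (blk 7, set 3) → L1-HIT  vc=[23]
5: 0x17c (blk 23, set 3) → VC-HIT  vc=[7]
6: 0x135 (blk 19, set 3) → MISS  vc=[7, 23]
7: 0x1a9 (blk 26, set 2) → MISS  vc=[7, 23]
8: 0x179 (blk 23, set 3) → VC-HIT  vc=[7, 19]
9: 0x73 (blk 7, set 3) → VC-HIT  vc=[23, 19]
10: 0x1a6 (blk 26, set 2) → L1-HIT  vc=[23, 19]
11: 0x7b (blk 7, set 3) → L1-HIT  vc=[23, 19]
12: 0x17e (blk 23, set 3) → VC-HIT  vc=[7, 19]
13: 0x1a2 (blk 26, set 2) → L1-HIT  vc=[7, 19]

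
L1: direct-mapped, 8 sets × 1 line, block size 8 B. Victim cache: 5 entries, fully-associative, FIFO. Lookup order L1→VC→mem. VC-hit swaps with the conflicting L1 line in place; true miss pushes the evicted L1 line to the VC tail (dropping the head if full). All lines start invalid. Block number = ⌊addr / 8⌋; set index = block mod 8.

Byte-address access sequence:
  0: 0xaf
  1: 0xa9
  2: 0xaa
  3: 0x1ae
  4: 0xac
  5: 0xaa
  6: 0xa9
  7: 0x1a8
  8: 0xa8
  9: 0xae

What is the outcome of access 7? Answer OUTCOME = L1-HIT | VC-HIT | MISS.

0: 0xaf (blk 21, set 5) → MISS  vc=[]
1: 0xa9 (blk 21, set 5) → L1-HIT  vc=[]
2: 0xaa (blk 21, set 5) → L1-HIT  vc=[]
3: 0x1ae (blk 53, set 5) → MISS  vc=[21]
4: 0xac (blk 21, set 5) → VC-HIT  vc=[53]
5: 0xaa (blk 21, set 5) → L1-HIT  vc=[53]
6: 0xa9 (blk 21, set 5) → L1-HIT  vc=[53]
7: 0x1a8 (blk 53, set 5) → VC-HIT  vc=[21]
8: 0xa8 (blk 21, set 5) → VC-HIT  vc=[53]
9: 0xae (blk 21, set 5) → L1-HIT  vc=[53]

OUTCOME = VC-HIT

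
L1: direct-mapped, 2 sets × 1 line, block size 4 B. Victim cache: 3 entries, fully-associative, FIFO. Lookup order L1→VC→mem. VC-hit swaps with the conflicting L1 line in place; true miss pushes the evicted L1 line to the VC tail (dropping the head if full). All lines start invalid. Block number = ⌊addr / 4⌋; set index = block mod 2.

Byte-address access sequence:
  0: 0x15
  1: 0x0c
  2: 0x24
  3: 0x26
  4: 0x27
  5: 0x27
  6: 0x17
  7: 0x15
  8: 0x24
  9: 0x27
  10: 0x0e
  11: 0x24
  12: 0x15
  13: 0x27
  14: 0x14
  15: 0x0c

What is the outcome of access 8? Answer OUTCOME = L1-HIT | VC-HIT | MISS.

#0 0x15→b5/s1 MISS; vc=[]
#1 0xc→b3/s1 MISS; vc=[5]
#2 0x24→b9/s1 MISS; vc=[5,3]
#3 0x26→b9/s1 L1-HIT; vc=[5,3]
#4 0x27→b9/s1 L1-HIT; vc=[5,3]
#5 0x27→b9/s1 L1-HIT; vc=[5,3]
#6 0x17→b5/s1 VC-HIT; vc=[9,3]
#7 0x15→b5/s1 L1-HIT; vc=[9,3]
#8 0x24→b9/s1 VC-HIT; vc=[5,3]
#9 0x27→b9/s1 L1-HIT; vc=[5,3]
#10 0xe→b3/s1 VC-HIT; vc=[5,9]
#11 0x24→b9/s1 VC-HIT; vc=[5,3]
#12 0x15→b5/s1 VC-HIT; vc=[9,3]
#13 0x27→b9/s1 VC-HIT; vc=[5,3]
#14 0x14→b5/s1 VC-HIT; vc=[9,3]
#15 0xc→b3/s1 VC-HIT; vc=[9,5]

OUTCOME = VC-HIT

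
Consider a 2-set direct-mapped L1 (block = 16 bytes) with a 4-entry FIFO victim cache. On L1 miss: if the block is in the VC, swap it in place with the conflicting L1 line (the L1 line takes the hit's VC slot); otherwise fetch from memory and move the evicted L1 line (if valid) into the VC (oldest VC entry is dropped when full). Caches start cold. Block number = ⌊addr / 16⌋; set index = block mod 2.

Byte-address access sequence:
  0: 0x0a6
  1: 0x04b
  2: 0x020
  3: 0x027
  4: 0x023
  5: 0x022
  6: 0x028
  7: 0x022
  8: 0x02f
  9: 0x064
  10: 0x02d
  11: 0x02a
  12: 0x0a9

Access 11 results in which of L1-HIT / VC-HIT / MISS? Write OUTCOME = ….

#0 0xa6→b10/s0 MISS; vc=[]
#1 0x4b→b4/s0 MISS; vc=[10]
#2 0x20→b2/s0 MISS; vc=[10,4]
#3 0x27→b2/s0 L1-HIT; vc=[10,4]
#4 0x23→b2/s0 L1-HIT; vc=[10,4]
#5 0x22→b2/s0 L1-HIT; vc=[10,4]
#6 0x28→b2/s0 L1-HIT; vc=[10,4]
#7 0x22→b2/s0 L1-HIT; vc=[10,4]
#8 0x2f→b2/s0 L1-HIT; vc=[10,4]
#9 0x64→b6/s0 MISS; vc=[10,4,2]
#10 0x2d→b2/s0 VC-HIT; vc=[10,4,6]
#11 0x2a→b2/s0 L1-HIT; vc=[10,4,6]
#12 0xa9→b10/s0 VC-HIT; vc=[2,4,6]

OUTCOME = L1-HIT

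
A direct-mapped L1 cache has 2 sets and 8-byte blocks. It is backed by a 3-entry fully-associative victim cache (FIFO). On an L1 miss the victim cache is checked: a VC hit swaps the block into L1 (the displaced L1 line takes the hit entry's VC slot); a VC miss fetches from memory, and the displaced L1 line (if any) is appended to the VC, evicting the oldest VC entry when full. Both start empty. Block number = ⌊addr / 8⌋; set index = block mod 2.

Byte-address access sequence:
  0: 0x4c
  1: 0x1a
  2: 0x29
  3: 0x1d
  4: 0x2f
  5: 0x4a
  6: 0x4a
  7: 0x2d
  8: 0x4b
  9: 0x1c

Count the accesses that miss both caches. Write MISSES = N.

MISSES = 3

#0 0x4c→b9/s1 MISS; vc=[]
#1 0x1a→b3/s1 MISS; vc=[9]
#2 0x29→b5/s1 MISS; vc=[9,3]
#3 0x1d→b3/s1 VC-HIT; vc=[9,5]
#4 0x2f→b5/s1 VC-HIT; vc=[9,3]
#5 0x4a→b9/s1 VC-HIT; vc=[5,3]
#6 0x4a→b9/s1 L1-HIT; vc=[5,3]
#7 0x2d→b5/s1 VC-HIT; vc=[9,3]
#8 0x4b→b9/s1 VC-HIT; vc=[5,3]
#9 0x1c→b3/s1 VC-HIT; vc=[5,9]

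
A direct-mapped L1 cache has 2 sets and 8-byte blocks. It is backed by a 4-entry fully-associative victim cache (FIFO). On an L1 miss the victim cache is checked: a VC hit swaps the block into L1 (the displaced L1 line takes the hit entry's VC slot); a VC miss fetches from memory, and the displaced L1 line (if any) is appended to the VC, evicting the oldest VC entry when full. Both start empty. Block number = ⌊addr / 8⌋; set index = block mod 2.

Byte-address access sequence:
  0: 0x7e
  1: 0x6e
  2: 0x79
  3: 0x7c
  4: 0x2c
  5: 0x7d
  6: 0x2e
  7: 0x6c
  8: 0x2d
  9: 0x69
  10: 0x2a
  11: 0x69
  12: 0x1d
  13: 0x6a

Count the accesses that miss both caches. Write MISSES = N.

0: 0x7e (blk 15, set 1) → MISS  vc=[]
1: 0x6e (blk 13, set 1) → MISS  vc=[15]
2: 0x79 (blk 15, set 1) → VC-HIT  vc=[13]
3: 0x7c (blk 15, set 1) → L1-HIT  vc=[13]
4: 0x2c (blk 5, set 1) → MISS  vc=[13, 15]
5: 0x7d (blk 15, set 1) → VC-HIT  vc=[13, 5]
6: 0x2e (blk 5, set 1) → VC-HIT  vc=[13, 15]
7: 0x6c (blk 13, set 1) → VC-HIT  vc=[5, 15]
8: 0x2d (blk 5, set 1) → VC-HIT  vc=[13, 15]
9: 0x69 (blk 13, set 1) → VC-HIT  vc=[5, 15]
10: 0x2a (blk 5, set 1) → VC-HIT  vc=[13, 15]
11: 0x69 (blk 13, set 1) → VC-HIT  vc=[5, 15]
12: 0x1d (blk 3, set 1) → MISS  vc=[5, 15, 13]
13: 0x6a (blk 13, set 1) → VC-HIT  vc=[5, 15, 3]

MISSES = 4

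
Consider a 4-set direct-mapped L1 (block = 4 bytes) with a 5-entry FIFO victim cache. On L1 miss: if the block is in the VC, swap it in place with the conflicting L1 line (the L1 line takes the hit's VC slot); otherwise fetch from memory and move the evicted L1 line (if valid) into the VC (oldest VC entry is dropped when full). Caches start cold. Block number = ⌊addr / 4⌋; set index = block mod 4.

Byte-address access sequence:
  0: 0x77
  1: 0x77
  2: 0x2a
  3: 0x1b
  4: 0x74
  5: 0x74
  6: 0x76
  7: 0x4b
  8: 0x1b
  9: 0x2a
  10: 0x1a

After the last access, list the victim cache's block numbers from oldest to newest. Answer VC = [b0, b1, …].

#0 0x77→b29/s1 MISS; vc=[]
#1 0x77→b29/s1 L1-HIT; vc=[]
#2 0x2a→b10/s2 MISS; vc=[]
#3 0x1b→b6/s2 MISS; vc=[10]
#4 0x74→b29/s1 L1-HIT; vc=[10]
#5 0x74→b29/s1 L1-HIT; vc=[10]
#6 0x76→b29/s1 L1-HIT; vc=[10]
#7 0x4b→b18/s2 MISS; vc=[10,6]
#8 0x1b→b6/s2 VC-HIT; vc=[10,18]
#9 0x2a→b10/s2 VC-HIT; vc=[6,18]
#10 0x1a→b6/s2 VC-HIT; vc=[10,18]

VC = [10, 18]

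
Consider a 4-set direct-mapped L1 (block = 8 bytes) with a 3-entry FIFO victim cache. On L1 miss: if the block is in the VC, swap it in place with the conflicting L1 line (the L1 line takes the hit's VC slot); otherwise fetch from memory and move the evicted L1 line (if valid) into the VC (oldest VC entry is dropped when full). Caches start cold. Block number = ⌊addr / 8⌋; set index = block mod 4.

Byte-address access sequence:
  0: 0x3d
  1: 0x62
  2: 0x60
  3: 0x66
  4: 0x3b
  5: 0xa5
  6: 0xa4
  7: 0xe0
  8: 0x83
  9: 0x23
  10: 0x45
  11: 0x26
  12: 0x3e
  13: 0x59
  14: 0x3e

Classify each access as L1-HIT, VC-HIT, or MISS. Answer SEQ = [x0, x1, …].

0: 0x3d (blk 7, set 3) → MISS  vc=[]
1: 0x62 (blk 12, set 0) → MISS  vc=[]
2: 0x60 (blk 12, set 0) → L1-HIT  vc=[]
3: 0x66 (blk 12, set 0) → L1-HIT  vc=[]
4: 0x3b (blk 7, set 3) → L1-HIT  vc=[]
5: 0xa5 (blk 20, set 0) → MISS  vc=[12]
6: 0xa4 (blk 20, set 0) → L1-HIT  vc=[12]
7: 0xe0 (blk 28, set 0) → MISS  vc=[12, 20]
8: 0x83 (blk 16, set 0) → MISS  vc=[12, 20, 28]
9: 0x23 (blk 4, set 0) → MISS  vc=[20, 28, 16]
10: 0x45 (blk 8, set 0) → MISS  vc=[28, 16, 4]
11: 0x26 (blk 4, set 0) → VC-HIT  vc=[28, 16, 8]
12: 0x3e (blk 7, set 3) → L1-HIT  vc=[28, 16, 8]
13: 0x59 (blk 11, set 3) → MISS  vc=[16, 8, 7]
14: 0x3e (blk 7, set 3) → VC-HIT  vc=[16, 8, 11]

SEQ = [MISS, MISS, L1-HIT, L1-HIT, L1-HIT, MISS, L1-HIT, MISS, MISS, MISS, MISS, VC-HIT, L1-HIT, MISS, VC-HIT]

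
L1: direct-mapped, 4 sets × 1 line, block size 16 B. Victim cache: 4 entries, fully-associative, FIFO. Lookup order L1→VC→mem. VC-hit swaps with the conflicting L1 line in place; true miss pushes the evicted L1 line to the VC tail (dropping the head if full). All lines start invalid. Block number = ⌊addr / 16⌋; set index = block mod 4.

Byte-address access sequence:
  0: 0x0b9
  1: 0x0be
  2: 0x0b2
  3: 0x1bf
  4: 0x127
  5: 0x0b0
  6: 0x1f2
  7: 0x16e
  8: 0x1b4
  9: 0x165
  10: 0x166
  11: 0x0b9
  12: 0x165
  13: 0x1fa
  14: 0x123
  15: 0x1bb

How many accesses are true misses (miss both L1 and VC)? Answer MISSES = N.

#0 0xb9→b11/s3 MISS; vc=[]
#1 0xbe→b11/s3 L1-HIT; vc=[]
#2 0xb2→b11/s3 L1-HIT; vc=[]
#3 0x1bf→b27/s3 MISS; vc=[11]
#4 0x127→b18/s2 MISS; vc=[11]
#5 0xb0→b11/s3 VC-HIT; vc=[27]
#6 0x1f2→b31/s3 MISS; vc=[27,11]
#7 0x16e→b22/s2 MISS; vc=[27,11,18]
#8 0x1b4→b27/s3 VC-HIT; vc=[31,11,18]
#9 0x165→b22/s2 L1-HIT; vc=[31,11,18]
#10 0x166→b22/s2 L1-HIT; vc=[31,11,18]
#11 0xb9→b11/s3 VC-HIT; vc=[31,27,18]
#12 0x165→b22/s2 L1-HIT; vc=[31,27,18]
#13 0x1fa→b31/s3 VC-HIT; vc=[11,27,18]
#14 0x123→b18/s2 VC-HIT; vc=[11,27,22]
#15 0x1bb→b27/s3 VC-HIT; vc=[11,31,22]

MISSES = 5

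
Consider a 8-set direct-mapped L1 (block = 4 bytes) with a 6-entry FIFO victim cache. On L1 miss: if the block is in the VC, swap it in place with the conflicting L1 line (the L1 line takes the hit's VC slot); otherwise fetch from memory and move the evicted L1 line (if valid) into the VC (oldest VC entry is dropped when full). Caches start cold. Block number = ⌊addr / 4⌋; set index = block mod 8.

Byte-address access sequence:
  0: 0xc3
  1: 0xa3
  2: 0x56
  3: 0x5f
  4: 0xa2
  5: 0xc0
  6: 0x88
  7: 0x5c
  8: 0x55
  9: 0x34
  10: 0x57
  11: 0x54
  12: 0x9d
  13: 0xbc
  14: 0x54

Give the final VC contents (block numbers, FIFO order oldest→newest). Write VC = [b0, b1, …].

#0 0xc3→b48/s0 MISS; vc=[]
#1 0xa3→b40/s0 MISS; vc=[48]
#2 0x56→b21/s5 MISS; vc=[48]
#3 0x5f→b23/s7 MISS; vc=[48]
#4 0xa2→b40/s0 L1-HIT; vc=[48]
#5 0xc0→b48/s0 VC-HIT; vc=[40]
#6 0x88→b34/s2 MISS; vc=[40]
#7 0x5c→b23/s7 L1-HIT; vc=[40]
#8 0x55→b21/s5 L1-HIT; vc=[40]
#9 0x34→b13/s5 MISS; vc=[40,21]
#10 0x57→b21/s5 VC-HIT; vc=[40,13]
#11 0x54→b21/s5 L1-HIT; vc=[40,13]
#12 0x9d→b39/s7 MISS; vc=[40,13,23]
#13 0xbc→b47/s7 MISS; vc=[40,13,23,39]
#14 0x54→b21/s5 L1-HIT; vc=[40,13,23,39]

VC = [40, 13, 23, 39]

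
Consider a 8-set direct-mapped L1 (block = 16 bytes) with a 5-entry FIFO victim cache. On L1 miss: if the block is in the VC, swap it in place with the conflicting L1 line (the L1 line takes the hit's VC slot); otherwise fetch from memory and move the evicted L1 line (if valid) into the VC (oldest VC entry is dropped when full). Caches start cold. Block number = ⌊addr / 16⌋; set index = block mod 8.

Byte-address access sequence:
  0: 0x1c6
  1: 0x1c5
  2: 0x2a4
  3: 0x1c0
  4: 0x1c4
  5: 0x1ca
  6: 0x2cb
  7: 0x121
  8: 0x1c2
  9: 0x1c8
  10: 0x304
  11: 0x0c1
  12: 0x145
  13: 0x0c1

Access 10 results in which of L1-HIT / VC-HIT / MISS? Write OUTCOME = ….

OUTCOME = MISS

#0 0x1c6→b28/s4 MISS; vc=[]
#1 0x1c5→b28/s4 L1-HIT; vc=[]
#2 0x2a4→b42/s2 MISS; vc=[]
#3 0x1c0→b28/s4 L1-HIT; vc=[]
#4 0x1c4→b28/s4 L1-HIT; vc=[]
#5 0x1ca→b28/s4 L1-HIT; vc=[]
#6 0x2cb→b44/s4 MISS; vc=[28]
#7 0x121→b18/s2 MISS; vc=[28,42]
#8 0x1c2→b28/s4 VC-HIT; vc=[44,42]
#9 0x1c8→b28/s4 L1-HIT; vc=[44,42]
#10 0x304→b48/s0 MISS; vc=[44,42]
#11 0xc1→b12/s4 MISS; vc=[44,42,28]
#12 0x145→b20/s4 MISS; vc=[44,42,28,12]
#13 0xc1→b12/s4 VC-HIT; vc=[44,42,28,20]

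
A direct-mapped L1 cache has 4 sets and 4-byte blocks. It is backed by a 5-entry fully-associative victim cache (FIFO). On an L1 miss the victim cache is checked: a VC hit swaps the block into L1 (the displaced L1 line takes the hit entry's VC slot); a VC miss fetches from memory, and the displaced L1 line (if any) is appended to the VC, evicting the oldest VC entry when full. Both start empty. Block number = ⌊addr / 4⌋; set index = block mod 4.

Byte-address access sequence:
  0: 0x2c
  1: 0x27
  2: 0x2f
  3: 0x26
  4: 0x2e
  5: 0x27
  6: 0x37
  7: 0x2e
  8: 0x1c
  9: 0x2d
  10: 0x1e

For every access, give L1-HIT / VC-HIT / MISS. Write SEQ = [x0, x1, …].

#0 0x2c→b11/s3 MISS; vc=[]
#1 0x27→b9/s1 MISS; vc=[]
#2 0x2f→b11/s3 L1-HIT; vc=[]
#3 0x26→b9/s1 L1-HIT; vc=[]
#4 0x2e→b11/s3 L1-HIT; vc=[]
#5 0x27→b9/s1 L1-HIT; vc=[]
#6 0x37→b13/s1 MISS; vc=[9]
#7 0x2e→b11/s3 L1-HIT; vc=[9]
#8 0x1c→b7/s3 MISS; vc=[9,11]
#9 0x2d→b11/s3 VC-HIT; vc=[9,7]
#10 0x1e→b7/s3 VC-HIT; vc=[9,11]

SEQ = [MISS, MISS, L1-HIT, L1-HIT, L1-HIT, L1-HIT, MISS, L1-HIT, MISS, VC-HIT, VC-HIT]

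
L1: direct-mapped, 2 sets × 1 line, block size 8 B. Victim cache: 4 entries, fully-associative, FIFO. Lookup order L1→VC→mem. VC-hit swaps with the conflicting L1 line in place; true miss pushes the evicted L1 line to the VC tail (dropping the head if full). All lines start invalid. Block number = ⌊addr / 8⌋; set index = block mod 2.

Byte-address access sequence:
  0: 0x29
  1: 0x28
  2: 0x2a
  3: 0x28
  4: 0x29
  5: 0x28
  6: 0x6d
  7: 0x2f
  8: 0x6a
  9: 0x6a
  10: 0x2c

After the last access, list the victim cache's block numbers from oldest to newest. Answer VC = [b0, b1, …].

#0 0x29→b5/s1 MISS; vc=[]
#1 0x28→b5/s1 L1-HIT; vc=[]
#2 0x2a→b5/s1 L1-HIT; vc=[]
#3 0x28→b5/s1 L1-HIT; vc=[]
#4 0x29→b5/s1 L1-HIT; vc=[]
#5 0x28→b5/s1 L1-HIT; vc=[]
#6 0x6d→b13/s1 MISS; vc=[5]
#7 0x2f→b5/s1 VC-HIT; vc=[13]
#8 0x6a→b13/s1 VC-HIT; vc=[5]
#9 0x6a→b13/s1 L1-HIT; vc=[5]
#10 0x2c→b5/s1 VC-HIT; vc=[13]

VC = [13]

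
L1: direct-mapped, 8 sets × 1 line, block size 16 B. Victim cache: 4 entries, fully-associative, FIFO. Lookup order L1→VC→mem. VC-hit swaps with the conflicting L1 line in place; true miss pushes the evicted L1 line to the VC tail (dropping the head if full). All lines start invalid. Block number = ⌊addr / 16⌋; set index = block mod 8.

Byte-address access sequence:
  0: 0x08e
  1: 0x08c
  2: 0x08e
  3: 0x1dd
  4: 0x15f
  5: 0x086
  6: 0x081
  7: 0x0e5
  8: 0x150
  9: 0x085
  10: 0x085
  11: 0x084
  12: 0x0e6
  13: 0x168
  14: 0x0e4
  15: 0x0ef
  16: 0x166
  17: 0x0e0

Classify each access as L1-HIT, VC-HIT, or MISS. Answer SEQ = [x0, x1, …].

SEQ = [MISS, L1-HIT, L1-HIT, MISS, MISS, L1-HIT, L1-HIT, MISS, L1-HIT, L1-HIT, L1-HIT, L1-HIT, L1-HIT, MISS, VC-HIT, L1-HIT, VC-HIT, VC-HIT]

#0 0x8e→b8/s0 MISS; vc=[]
#1 0x8c→b8/s0 L1-HIT; vc=[]
#2 0x8e→b8/s0 L1-HIT; vc=[]
#3 0x1dd→b29/s5 MISS; vc=[]
#4 0x15f→b21/s5 MISS; vc=[29]
#5 0x86→b8/s0 L1-HIT; vc=[29]
#6 0x81→b8/s0 L1-HIT; vc=[29]
#7 0xe5→b14/s6 MISS; vc=[29]
#8 0x150→b21/s5 L1-HIT; vc=[29]
#9 0x85→b8/s0 L1-HIT; vc=[29]
#10 0x85→b8/s0 L1-HIT; vc=[29]
#11 0x84→b8/s0 L1-HIT; vc=[29]
#12 0xe6→b14/s6 L1-HIT; vc=[29]
#13 0x168→b22/s6 MISS; vc=[29,14]
#14 0xe4→b14/s6 VC-HIT; vc=[29,22]
#15 0xef→b14/s6 L1-HIT; vc=[29,22]
#16 0x166→b22/s6 VC-HIT; vc=[29,14]
#17 0xe0→b14/s6 VC-HIT; vc=[29,22]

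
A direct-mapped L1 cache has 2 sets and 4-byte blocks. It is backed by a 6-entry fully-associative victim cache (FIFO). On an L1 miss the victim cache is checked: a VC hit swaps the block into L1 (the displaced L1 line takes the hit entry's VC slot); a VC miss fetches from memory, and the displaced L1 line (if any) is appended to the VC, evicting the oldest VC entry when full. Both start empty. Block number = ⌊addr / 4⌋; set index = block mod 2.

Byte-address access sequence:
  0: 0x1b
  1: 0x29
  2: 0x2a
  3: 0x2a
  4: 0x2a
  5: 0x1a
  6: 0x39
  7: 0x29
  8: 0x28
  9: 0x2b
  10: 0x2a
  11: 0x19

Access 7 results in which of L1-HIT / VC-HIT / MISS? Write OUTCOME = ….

OUTCOME = VC-HIT

0: 0x1b (blk 6, set 0) → MISS  vc=[]
1: 0x29 (blk 10, set 0) → MISS  vc=[6]
2: 0x2a (blk 10, set 0) → L1-HIT  vc=[6]
3: 0x2a (blk 10, set 0) → L1-HIT  vc=[6]
4: 0x2a (blk 10, set 0) → L1-HIT  vc=[6]
5: 0x1a (blk 6, set 0) → VC-HIT  vc=[10]
6: 0x39 (blk 14, set 0) → MISS  vc=[10, 6]
7: 0x29 (blk 10, set 0) → VC-HIT  vc=[14, 6]
8: 0x28 (blk 10, set 0) → L1-HIT  vc=[14, 6]
9: 0x2b (blk 10, set 0) → L1-HIT  vc=[14, 6]
10: 0x2a (blk 10, set 0) → L1-HIT  vc=[14, 6]
11: 0x19 (blk 6, set 0) → VC-HIT  vc=[14, 10]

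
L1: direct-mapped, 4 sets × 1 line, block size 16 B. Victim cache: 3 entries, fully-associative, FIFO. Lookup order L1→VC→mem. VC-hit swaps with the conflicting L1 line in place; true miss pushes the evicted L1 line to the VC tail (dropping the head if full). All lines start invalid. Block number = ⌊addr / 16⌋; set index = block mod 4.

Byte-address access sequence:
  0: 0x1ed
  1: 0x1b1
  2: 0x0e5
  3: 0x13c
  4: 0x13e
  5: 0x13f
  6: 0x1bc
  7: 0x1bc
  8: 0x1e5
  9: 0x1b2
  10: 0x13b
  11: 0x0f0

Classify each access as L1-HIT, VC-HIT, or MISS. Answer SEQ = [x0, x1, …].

#0 0x1ed→b30/s2 MISS; vc=[]
#1 0x1b1→b27/s3 MISS; vc=[]
#2 0xe5→b14/s2 MISS; vc=[30]
#3 0x13c→b19/s3 MISS; vc=[30,27]
#4 0x13e→b19/s3 L1-HIT; vc=[30,27]
#5 0x13f→b19/s3 L1-HIT; vc=[30,27]
#6 0x1bc→b27/s3 VC-HIT; vc=[30,19]
#7 0x1bc→b27/s3 L1-HIT; vc=[30,19]
#8 0x1e5→b30/s2 VC-HIT; vc=[14,19]
#9 0x1b2→b27/s3 L1-HIT; vc=[14,19]
#10 0x13b→b19/s3 VC-HIT; vc=[14,27]
#11 0xf0→b15/s3 MISS; vc=[14,27,19]

SEQ = [MISS, MISS, MISS, MISS, L1-HIT, L1-HIT, VC-HIT, L1-HIT, VC-HIT, L1-HIT, VC-HIT, MISS]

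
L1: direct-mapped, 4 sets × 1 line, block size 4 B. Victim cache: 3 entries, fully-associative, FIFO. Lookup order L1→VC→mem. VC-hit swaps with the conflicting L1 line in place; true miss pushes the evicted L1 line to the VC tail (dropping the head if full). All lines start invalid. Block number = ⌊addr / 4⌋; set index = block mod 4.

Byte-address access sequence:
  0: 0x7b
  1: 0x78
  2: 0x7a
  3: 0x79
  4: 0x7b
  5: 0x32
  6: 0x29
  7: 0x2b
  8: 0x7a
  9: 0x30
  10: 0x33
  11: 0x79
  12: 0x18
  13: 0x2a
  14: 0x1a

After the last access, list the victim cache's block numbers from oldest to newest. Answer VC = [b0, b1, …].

VC = [10, 30]

0: 0x7b (blk 30, set 2) → MISS  vc=[]
1: 0x78 (blk 30, set 2) → L1-HIT  vc=[]
2: 0x7a (blk 30, set 2) → L1-HIT  vc=[]
3: 0x79 (blk 30, set 2) → L1-HIT  vc=[]
4: 0x7b (blk 30, set 2) → L1-HIT  vc=[]
5: 0x32 (blk 12, set 0) → MISS  vc=[]
6: 0x29 (blk 10, set 2) → MISS  vc=[30]
7: 0x2b (blk 10, set 2) → L1-HIT  vc=[30]
8: 0x7a (blk 30, set 2) → VC-HIT  vc=[10]
9: 0x30 (blk 12, set 0) → L1-HIT  vc=[10]
10: 0x33 (blk 12, set 0) → L1-HIT  vc=[10]
11: 0x79 (blk 30, set 2) → L1-HIT  vc=[10]
12: 0x18 (blk 6, set 2) → MISS  vc=[10, 30]
13: 0x2a (blk 10, set 2) → VC-HIT  vc=[6, 30]
14: 0x1a (blk 6, set 2) → VC-HIT  vc=[10, 30]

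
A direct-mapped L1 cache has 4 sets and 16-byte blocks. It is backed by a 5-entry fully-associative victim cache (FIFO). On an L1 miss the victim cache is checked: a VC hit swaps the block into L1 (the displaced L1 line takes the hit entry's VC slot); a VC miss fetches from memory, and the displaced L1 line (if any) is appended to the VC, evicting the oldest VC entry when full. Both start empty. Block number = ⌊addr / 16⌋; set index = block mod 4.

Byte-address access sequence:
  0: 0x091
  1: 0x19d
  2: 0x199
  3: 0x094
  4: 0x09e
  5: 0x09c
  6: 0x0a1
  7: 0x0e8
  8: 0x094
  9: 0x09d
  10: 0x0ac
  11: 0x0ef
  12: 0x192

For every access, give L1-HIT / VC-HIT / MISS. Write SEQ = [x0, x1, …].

0: 0x91 (blk 9, set 1) → MISS  vc=[]
1: 0x19d (blk 25, set 1) → MISS  vc=[9]
2: 0x199 (blk 25, set 1) → L1-HIT  vc=[9]
3: 0x94 (blk 9, set 1) → VC-HIT  vc=[25]
4: 0x9e (blk 9, set 1) → L1-HIT  vc=[25]
5: 0x9c (blk 9, set 1) → L1-HIT  vc=[25]
6: 0xa1 (blk 10, set 2) → MISS  vc=[25]
7: 0xe8 (blk 14, set 2) → MISS  vc=[25, 10]
8: 0x94 (blk 9, set 1) → L1-HIT  vc=[25, 10]
9: 0x9d (blk 9, set 1) → L1-HIT  vc=[25, 10]
10: 0xac (blk 10, set 2) → VC-HIT  vc=[25, 14]
11: 0xef (blk 14, set 2) → VC-HIT  vc=[25, 10]
12: 0x192 (blk 25, set 1) → VC-HIT  vc=[9, 10]

SEQ = [MISS, MISS, L1-HIT, VC-HIT, L1-HIT, L1-HIT, MISS, MISS, L1-HIT, L1-HIT, VC-HIT, VC-HIT, VC-HIT]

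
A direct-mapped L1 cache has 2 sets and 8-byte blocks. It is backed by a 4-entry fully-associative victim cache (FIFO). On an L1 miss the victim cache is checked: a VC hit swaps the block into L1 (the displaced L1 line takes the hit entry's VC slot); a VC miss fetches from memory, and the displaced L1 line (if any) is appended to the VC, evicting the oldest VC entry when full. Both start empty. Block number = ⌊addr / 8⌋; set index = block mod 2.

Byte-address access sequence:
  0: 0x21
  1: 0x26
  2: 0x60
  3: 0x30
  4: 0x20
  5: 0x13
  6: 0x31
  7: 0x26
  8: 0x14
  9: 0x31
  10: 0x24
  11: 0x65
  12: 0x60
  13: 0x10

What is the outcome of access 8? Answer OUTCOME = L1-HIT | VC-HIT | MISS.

  [0] addr=0x21 blk=4 s=0: MISS | VC []
  [1] addr=0x26 blk=4 s=0: L1-HIT | VC []
  [2] addr=0x60 blk=12 s=0: MISS | VC [4]
  [3] addr=0x30 blk=6 s=0: MISS | VC [4, 12]
  [4] addr=0x20 blk=4 s=0: VC-HIT | VC [6, 12]
  [5] addr=0x13 blk=2 s=0: MISS | VC [6, 12, 4]
  [6] addr=0x31 blk=6 s=0: VC-HIT | VC [2, 12, 4]
  [7] addr=0x26 blk=4 s=0: VC-HIT | VC [2, 12, 6]
  [8] addr=0x14 blk=2 s=0: VC-HIT | VC [4, 12, 6]
  [9] addr=0x31 blk=6 s=0: VC-HIT | VC [4, 12, 2]
  [10] addr=0x24 blk=4 s=0: VC-HIT | VC [6, 12, 2]
  [11] addr=0x65 blk=12 s=0: VC-HIT | VC [6, 4, 2]
  [12] addr=0x60 blk=12 s=0: L1-HIT | VC [6, 4, 2]
  [13] addr=0x10 blk=2 s=0: VC-HIT | VC [6, 4, 12]

OUTCOME = VC-HIT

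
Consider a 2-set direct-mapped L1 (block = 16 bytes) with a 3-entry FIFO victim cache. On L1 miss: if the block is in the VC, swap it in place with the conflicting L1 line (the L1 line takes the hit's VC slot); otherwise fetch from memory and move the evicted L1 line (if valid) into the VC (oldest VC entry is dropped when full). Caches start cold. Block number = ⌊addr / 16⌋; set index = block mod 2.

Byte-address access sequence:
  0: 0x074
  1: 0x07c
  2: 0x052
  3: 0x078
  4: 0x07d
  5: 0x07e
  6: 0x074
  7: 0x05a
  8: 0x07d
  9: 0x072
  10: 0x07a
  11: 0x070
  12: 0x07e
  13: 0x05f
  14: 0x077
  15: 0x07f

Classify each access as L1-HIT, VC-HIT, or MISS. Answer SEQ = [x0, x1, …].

0: 0x74 (blk 7, set 1) → MISS  vc=[]
1: 0x7c (blk 7, set 1) → L1-HIT  vc=[]
2: 0x52 (blk 5, set 1) → MISS  vc=[7]
3: 0x78 (blk 7, set 1) → VC-HIT  vc=[5]
4: 0x7d (blk 7, set 1) → L1-HIT  vc=[5]
5: 0x7e (blk 7, set 1) → L1-HIT  vc=[5]
6: 0x74 (blk 7, set 1) → L1-HIT  vc=[5]
7: 0x5a (blk 5, set 1) → VC-HIT  vc=[7]
8: 0x7d (blk 7, set 1) → VC-HIT  vc=[5]
9: 0x72 (blk 7, set 1) → L1-HIT  vc=[5]
10: 0x7a (blk 7, set 1) → L1-HIT  vc=[5]
11: 0x70 (blk 7, set 1) → L1-HIT  vc=[5]
12: 0x7e (blk 7, set 1) → L1-HIT  vc=[5]
13: 0x5f (blk 5, set 1) → VC-HIT  vc=[7]
14: 0x77 (blk 7, set 1) → VC-HIT  vc=[5]
15: 0x7f (blk 7, set 1) → L1-HIT  vc=[5]

SEQ = [MISS, L1-HIT, MISS, VC-HIT, L1-HIT, L1-HIT, L1-HIT, VC-HIT, VC-HIT, L1-HIT, L1-HIT, L1-HIT, L1-HIT, VC-HIT, VC-HIT, L1-HIT]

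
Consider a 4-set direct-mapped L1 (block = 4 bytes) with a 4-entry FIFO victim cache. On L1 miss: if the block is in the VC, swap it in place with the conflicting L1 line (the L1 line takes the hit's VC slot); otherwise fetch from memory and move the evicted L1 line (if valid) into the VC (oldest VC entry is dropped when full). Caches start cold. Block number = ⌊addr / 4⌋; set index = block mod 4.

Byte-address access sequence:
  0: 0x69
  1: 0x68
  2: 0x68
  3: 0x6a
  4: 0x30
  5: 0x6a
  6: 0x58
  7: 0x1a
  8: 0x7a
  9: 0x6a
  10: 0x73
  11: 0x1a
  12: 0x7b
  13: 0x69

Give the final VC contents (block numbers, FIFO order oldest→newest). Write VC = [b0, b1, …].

VC = [6, 22, 30, 12]

#0 0x69→b26/s2 MISS; vc=[]
#1 0x68→b26/s2 L1-HIT; vc=[]
#2 0x68→b26/s2 L1-HIT; vc=[]
#3 0x6a→b26/s2 L1-HIT; vc=[]
#4 0x30→b12/s0 MISS; vc=[]
#5 0x6a→b26/s2 L1-HIT; vc=[]
#6 0x58→b22/s2 MISS; vc=[26]
#7 0x1a→b6/s2 MISS; vc=[26,22]
#8 0x7a→b30/s2 MISS; vc=[26,22,6]
#9 0x6a→b26/s2 VC-HIT; vc=[30,22,6]
#10 0x73→b28/s0 MISS; vc=[30,22,6,12]
#11 0x1a→b6/s2 VC-HIT; vc=[30,22,26,12]
#12 0x7b→b30/s2 VC-HIT; vc=[6,22,26,12]
#13 0x69→b26/s2 VC-HIT; vc=[6,22,30,12]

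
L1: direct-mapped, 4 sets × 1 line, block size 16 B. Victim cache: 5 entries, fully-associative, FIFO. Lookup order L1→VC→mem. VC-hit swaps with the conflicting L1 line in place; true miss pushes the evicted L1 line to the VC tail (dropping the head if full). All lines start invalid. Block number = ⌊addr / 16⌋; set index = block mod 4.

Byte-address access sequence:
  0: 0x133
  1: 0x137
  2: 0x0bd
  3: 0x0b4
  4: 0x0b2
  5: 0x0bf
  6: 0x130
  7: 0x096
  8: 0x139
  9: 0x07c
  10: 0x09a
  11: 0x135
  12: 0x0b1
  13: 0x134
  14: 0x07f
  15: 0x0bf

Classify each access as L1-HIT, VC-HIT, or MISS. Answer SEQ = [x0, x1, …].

SEQ = [MISS, L1-HIT, MISS, L1-HIT, L1-HIT, L1-HIT, VC-HIT, MISS, L1-HIT, MISS, L1-HIT, VC-HIT, VC-HIT, VC-HIT, VC-HIT, VC-HIT]

0: 0x133 (blk 19, set 3) → MISS  vc=[]
1: 0x137 (blk 19, set 3) → L1-HIT  vc=[]
2: 0xbd (blk 11, set 3) → MISS  vc=[19]
3: 0xb4 (blk 11, set 3) → L1-HIT  vc=[19]
4: 0xb2 (blk 11, set 3) → L1-HIT  vc=[19]
5: 0xbf (blk 11, set 3) → L1-HIT  vc=[19]
6: 0x130 (blk 19, set 3) → VC-HIT  vc=[11]
7: 0x96 (blk 9, set 1) → MISS  vc=[11]
8: 0x139 (blk 19, set 3) → L1-HIT  vc=[11]
9: 0x7c (blk 7, set 3) → MISS  vc=[11, 19]
10: 0x9a (blk 9, set 1) → L1-HIT  vc=[11, 19]
11: 0x135 (blk 19, set 3) → VC-HIT  vc=[11, 7]
12: 0xb1 (blk 11, set 3) → VC-HIT  vc=[19, 7]
13: 0x134 (blk 19, set 3) → VC-HIT  vc=[11, 7]
14: 0x7f (blk 7, set 3) → VC-HIT  vc=[11, 19]
15: 0xbf (blk 11, set 3) → VC-HIT  vc=[7, 19]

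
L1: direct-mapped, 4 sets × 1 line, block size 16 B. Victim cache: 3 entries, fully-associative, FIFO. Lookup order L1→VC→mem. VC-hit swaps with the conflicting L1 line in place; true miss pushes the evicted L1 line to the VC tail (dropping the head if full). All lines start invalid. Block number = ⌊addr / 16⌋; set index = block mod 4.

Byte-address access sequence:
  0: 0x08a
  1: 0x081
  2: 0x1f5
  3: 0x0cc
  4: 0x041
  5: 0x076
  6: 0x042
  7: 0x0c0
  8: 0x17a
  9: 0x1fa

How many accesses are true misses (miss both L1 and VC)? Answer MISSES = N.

0: 0x8a (blk 8, set 0) → MISS  vc=[]
1: 0x81 (blk 8, set 0) → L1-HIT  vc=[]
2: 0x1f5 (blk 31, set 3) → MISS  vc=[]
3: 0xcc (blk 12, set 0) → MISS  vc=[8]
4: 0x41 (blk 4, set 0) → MISS  vc=[8, 12]
5: 0x76 (blk 7, set 3) → MISS  vc=[8, 12, 31]
6: 0x42 (blk 4, set 0) → L1-HIT  vc=[8, 12, 31]
7: 0xc0 (blk 12, set 0) → VC-HIT  vc=[8, 4, 31]
8: 0x17a (blk 23, set 3) → MISS  vc=[4, 31, 7]
9: 0x1fa (blk 31, set 3) → VC-HIT  vc=[4, 23, 7]

MISSES = 6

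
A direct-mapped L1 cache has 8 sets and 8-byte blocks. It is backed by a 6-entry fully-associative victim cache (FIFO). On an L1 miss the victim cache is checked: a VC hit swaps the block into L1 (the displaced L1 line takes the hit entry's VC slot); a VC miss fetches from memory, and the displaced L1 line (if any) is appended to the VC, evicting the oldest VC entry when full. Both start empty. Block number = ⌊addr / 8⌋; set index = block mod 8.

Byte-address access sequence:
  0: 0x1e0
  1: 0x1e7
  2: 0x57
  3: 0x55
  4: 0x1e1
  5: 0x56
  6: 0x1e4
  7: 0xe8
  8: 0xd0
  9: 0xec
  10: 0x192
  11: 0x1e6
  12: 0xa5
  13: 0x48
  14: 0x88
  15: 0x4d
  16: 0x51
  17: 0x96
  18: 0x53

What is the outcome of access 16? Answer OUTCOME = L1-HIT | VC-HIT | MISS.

OUTCOME = VC-HIT

  [0] addr=0x1e0 blk=60 s=4: MISS | VC []
  [1] addr=0x1e7 blk=60 s=4: L1-HIT | VC []
  [2] addr=0x57 blk=10 s=2: MISS | VC []
  [3] addr=0x55 blk=10 s=2: L1-HIT | VC []
  [4] addr=0x1e1 blk=60 s=4: L1-HIT | VC []
  [5] addr=0x56 blk=10 s=2: L1-HIT | VC []
  [6] addr=0x1e4 blk=60 s=4: L1-HIT | VC []
  [7] addr=0xe8 blk=29 s=5: MISS | VC []
  [8] addr=0xd0 blk=26 s=2: MISS | VC [10]
  [9] addr=0xec blk=29 s=5: L1-HIT | VC [10]
  [10] addr=0x192 blk=50 s=2: MISS | VC [10, 26]
  [11] addr=0x1e6 blk=60 s=4: L1-HIT | VC [10, 26]
  [12] addr=0xa5 blk=20 s=4: MISS | VC [10, 26, 60]
  [13] addr=0x48 blk=9 s=1: MISS | VC [10, 26, 60]
  [14] addr=0x88 blk=17 s=1: MISS | VC [10, 26, 60, 9]
  [15] addr=0x4d blk=9 s=1: VC-HIT | VC [10, 26, 60, 17]
  [16] addr=0x51 blk=10 s=2: VC-HIT | VC [50, 26, 60, 17]
  [17] addr=0x96 blk=18 s=2: MISS | VC [50, 26, 60, 17, 10]
  [18] addr=0x53 blk=10 s=2: VC-HIT | VC [50, 26, 60, 17, 18]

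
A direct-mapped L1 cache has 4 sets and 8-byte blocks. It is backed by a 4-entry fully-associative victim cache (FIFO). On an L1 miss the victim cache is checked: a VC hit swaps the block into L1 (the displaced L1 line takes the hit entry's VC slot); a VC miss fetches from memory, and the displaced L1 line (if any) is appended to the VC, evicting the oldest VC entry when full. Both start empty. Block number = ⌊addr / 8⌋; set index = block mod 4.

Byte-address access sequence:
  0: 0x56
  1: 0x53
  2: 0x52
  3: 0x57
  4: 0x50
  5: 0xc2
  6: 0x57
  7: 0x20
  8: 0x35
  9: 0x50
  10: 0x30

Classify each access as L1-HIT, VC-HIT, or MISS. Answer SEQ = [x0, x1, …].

SEQ = [MISS, L1-HIT, L1-HIT, L1-HIT, L1-HIT, MISS, L1-HIT, MISS, MISS, VC-HIT, VC-HIT]

  [0] addr=0x56 blk=10 s=2: MISS | VC []
  [1] addr=0x53 blk=10 s=2: L1-HIT | VC []
  [2] addr=0x52 blk=10 s=2: L1-HIT | VC []
  [3] addr=0x57 blk=10 s=2: L1-HIT | VC []
  [4] addr=0x50 blk=10 s=2: L1-HIT | VC []
  [5] addr=0xc2 blk=24 s=0: MISS | VC []
  [6] addr=0x57 blk=10 s=2: L1-HIT | VC []
  [7] addr=0x20 blk=4 s=0: MISS | VC [24]
  [8] addr=0x35 blk=6 s=2: MISS | VC [24, 10]
  [9] addr=0x50 blk=10 s=2: VC-HIT | VC [24, 6]
  [10] addr=0x30 blk=6 s=2: VC-HIT | VC [24, 10]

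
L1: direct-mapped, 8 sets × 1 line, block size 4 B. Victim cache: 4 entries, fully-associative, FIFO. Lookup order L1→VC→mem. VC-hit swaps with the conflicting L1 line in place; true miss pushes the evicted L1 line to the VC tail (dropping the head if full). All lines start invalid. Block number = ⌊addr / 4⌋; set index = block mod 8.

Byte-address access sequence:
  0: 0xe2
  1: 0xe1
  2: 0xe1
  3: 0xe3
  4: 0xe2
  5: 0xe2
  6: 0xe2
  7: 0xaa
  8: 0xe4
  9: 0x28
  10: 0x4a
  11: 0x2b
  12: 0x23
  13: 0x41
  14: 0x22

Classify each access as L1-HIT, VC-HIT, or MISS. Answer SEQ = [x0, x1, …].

  [0] addr=0xe2 blk=56 s=0: MISS | VC []
  [1] addr=0xe1 blk=56 s=0: L1-HIT | VC []
  [2] addr=0xe1 blk=56 s=0: L1-HIT | VC []
  [3] addr=0xe3 blk=56 s=0: L1-HIT | VC []
  [4] addr=0xe2 blk=56 s=0: L1-HIT | VC []
  [5] addr=0xe2 blk=56 s=0: L1-HIT | VC []
  [6] addr=0xe2 blk=56 s=0: L1-HIT | VC []
  [7] addr=0xaa blk=42 s=2: MISS | VC []
  [8] addr=0xe4 blk=57 s=1: MISS | VC []
  [9] addr=0x28 blk=10 s=2: MISS | VC [42]
  [10] addr=0x4a blk=18 s=2: MISS | VC [42, 10]
  [11] addr=0x2b blk=10 s=2: VC-HIT | VC [42, 18]
  [12] addr=0x23 blk=8 s=0: MISS | VC [42, 18, 56]
  [13] addr=0x41 blk=16 s=0: MISS | VC [42, 18, 56, 8]
  [14] addr=0x22 blk=8 s=0: VC-HIT | VC [42, 18, 56, 16]

SEQ = [MISS, L1-HIT, L1-HIT, L1-HIT, L1-HIT, L1-HIT, L1-HIT, MISS, MISS, MISS, MISS, VC-HIT, MISS, MISS, VC-HIT]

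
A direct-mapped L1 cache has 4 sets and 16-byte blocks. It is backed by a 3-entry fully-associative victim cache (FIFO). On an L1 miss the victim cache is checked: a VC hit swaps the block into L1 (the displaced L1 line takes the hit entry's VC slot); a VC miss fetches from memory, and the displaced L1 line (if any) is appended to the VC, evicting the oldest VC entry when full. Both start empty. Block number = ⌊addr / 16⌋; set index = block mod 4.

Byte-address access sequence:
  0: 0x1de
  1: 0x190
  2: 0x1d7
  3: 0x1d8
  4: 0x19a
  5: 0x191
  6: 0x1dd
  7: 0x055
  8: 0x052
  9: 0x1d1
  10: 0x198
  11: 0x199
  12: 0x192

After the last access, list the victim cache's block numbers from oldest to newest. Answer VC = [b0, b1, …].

#0 0x1de→b29/s1 MISS; vc=[]
#1 0x190→b25/s1 MISS; vc=[29]
#2 0x1d7→b29/s1 VC-HIT; vc=[25]
#3 0x1d8→b29/s1 L1-HIT; vc=[25]
#4 0x19a→b25/s1 VC-HIT; vc=[29]
#5 0x191→b25/s1 L1-HIT; vc=[29]
#6 0x1dd→b29/s1 VC-HIT; vc=[25]
#7 0x55→b5/s1 MISS; vc=[25,29]
#8 0x52→b5/s1 L1-HIT; vc=[25,29]
#9 0x1d1→b29/s1 VC-HIT; vc=[25,5]
#10 0x198→b25/s1 VC-HIT; vc=[29,5]
#11 0x199→b25/s1 L1-HIT; vc=[29,5]
#12 0x192→b25/s1 L1-HIT; vc=[29,5]

VC = [29, 5]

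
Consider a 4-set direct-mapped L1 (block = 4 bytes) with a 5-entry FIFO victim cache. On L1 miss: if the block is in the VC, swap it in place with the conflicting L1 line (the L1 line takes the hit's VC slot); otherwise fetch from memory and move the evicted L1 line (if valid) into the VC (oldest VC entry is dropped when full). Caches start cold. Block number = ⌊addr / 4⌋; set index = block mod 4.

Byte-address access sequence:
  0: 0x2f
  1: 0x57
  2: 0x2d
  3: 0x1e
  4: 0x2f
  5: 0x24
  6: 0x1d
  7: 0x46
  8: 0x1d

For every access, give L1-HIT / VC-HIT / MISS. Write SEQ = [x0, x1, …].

SEQ = [MISS, MISS, L1-HIT, MISS, VC-HIT, MISS, VC-HIT, MISS, L1-HIT]

0: 0x2f (blk 11, set 3) → MISS  vc=[]
1: 0x57 (blk 21, set 1) → MISS  vc=[]
2: 0x2d (blk 11, set 3) → L1-HIT  vc=[]
3: 0x1e (blk 7, set 3) → MISS  vc=[11]
4: 0x2f (blk 11, set 3) → VC-HIT  vc=[7]
5: 0x24 (blk 9, set 1) → MISS  vc=[7, 21]
6: 0x1d (blk 7, set 3) → VC-HIT  vc=[11, 21]
7: 0x46 (blk 17, set 1) → MISS  vc=[11, 21, 9]
8: 0x1d (blk 7, set 3) → L1-HIT  vc=[11, 21, 9]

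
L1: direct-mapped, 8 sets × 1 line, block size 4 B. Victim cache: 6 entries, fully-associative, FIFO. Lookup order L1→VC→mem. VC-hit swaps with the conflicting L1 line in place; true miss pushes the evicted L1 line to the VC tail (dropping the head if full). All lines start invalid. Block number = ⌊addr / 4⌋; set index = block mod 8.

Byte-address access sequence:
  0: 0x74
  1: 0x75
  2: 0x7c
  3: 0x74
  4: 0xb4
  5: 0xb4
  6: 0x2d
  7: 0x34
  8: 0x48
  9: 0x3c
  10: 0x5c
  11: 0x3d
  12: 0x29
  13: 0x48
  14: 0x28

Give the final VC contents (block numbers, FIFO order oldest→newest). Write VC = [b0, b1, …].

#0 0x74→b29/s5 MISS; vc=[]
#1 0x75→b29/s5 L1-HIT; vc=[]
#2 0x7c→b31/s7 MISS; vc=[]
#3 0x74→b29/s5 L1-HIT; vc=[]
#4 0xb4→b45/s5 MISS; vc=[29]
#5 0xb4→b45/s5 L1-HIT; vc=[29]
#6 0x2d→b11/s3 MISS; vc=[29]
#7 0x34→b13/s5 MISS; vc=[29,45]
#8 0x48→b18/s2 MISS; vc=[29,45]
#9 0x3c→b15/s7 MISS; vc=[29,45,31]
#10 0x5c→b23/s7 MISS; vc=[29,45,31,15]
#11 0x3d→b15/s7 VC-HIT; vc=[29,45,31,23]
#12 0x29→b10/s2 MISS; vc=[29,45,31,23,18]
#13 0x48→b18/s2 VC-HIT; vc=[29,45,31,23,10]
#14 0x28→b10/s2 VC-HIT; vc=[29,45,31,23,18]

VC = [29, 45, 31, 23, 18]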